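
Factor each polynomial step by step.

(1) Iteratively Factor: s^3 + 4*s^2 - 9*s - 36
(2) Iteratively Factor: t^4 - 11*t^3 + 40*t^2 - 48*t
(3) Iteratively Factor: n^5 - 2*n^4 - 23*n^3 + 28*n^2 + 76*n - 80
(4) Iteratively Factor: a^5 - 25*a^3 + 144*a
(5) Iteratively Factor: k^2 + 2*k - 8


(1) = (s - 3)*(s^2 + 7*s + 12) = (s - 3)*(s + 3)*(s + 4)
(2) = (t)*(t^3 - 11*t^2 + 40*t - 48) = t*(t - 4)*(t^2 - 7*t + 12) = t*(t - 4)^2*(t - 3)
(3) = (n - 5)*(n^4 + 3*n^3 - 8*n^2 - 12*n + 16) = (n - 5)*(n + 4)*(n^3 - n^2 - 4*n + 4) = (n - 5)*(n + 2)*(n + 4)*(n^2 - 3*n + 2) = (n - 5)*(n - 1)*(n + 2)*(n + 4)*(n - 2)
(4) = (a - 4)*(a^4 + 4*a^3 - 9*a^2 - 36*a) = (a - 4)*(a + 4)*(a^3 - 9*a) = a*(a - 4)*(a + 4)*(a^2 - 9) = a*(a - 4)*(a + 3)*(a + 4)*(a - 3)
(5) = (k - 2)*(k + 4)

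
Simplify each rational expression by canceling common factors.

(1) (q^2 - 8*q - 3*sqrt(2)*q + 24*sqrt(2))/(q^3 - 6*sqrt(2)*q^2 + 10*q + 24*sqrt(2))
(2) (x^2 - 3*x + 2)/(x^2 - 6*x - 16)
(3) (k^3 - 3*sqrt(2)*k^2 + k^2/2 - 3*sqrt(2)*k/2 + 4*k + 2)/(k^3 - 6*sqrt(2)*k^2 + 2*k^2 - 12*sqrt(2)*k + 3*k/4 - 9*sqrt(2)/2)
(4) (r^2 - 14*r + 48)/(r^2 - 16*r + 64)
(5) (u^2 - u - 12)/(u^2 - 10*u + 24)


(1) = (q - 8)/(q^2 - 3*sqrt(2)*q - 8)
(2) = (x^2 - 3*x + 2)/(x^2 - 6*x - 16)
(3) = (8*k^2 - 24*sqrt(2)*k + 32)/(8*k^2 + k*(12 - 48*sqrt(2)) - 72*sqrt(2))
(4) = (r - 6)/(r - 8)
(5) = (u + 3)/(u - 6)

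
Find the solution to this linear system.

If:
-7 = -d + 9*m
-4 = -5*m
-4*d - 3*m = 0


Then:
No Solution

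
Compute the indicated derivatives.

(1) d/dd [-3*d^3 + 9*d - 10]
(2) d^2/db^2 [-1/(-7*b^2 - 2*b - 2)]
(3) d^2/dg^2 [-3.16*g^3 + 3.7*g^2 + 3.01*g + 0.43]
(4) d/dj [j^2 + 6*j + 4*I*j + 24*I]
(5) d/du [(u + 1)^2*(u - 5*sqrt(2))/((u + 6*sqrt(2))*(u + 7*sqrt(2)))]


(1) = 9 - 9*d^2
(2) = 2*(-49*b^2 - 14*b + 4*(7*b + 1)^2 - 14)/(7*b^2 + 2*b + 2)^3
(3) = 7.4 - 18.96*g
(4) = 2*j + 6 + 4*I
(5) = (u^4 + 26*sqrt(2)*u^3 + 36*sqrt(2)*u^2 + 121*u^2 - 830*sqrt(2)*u + 336*u - 840*sqrt(2) + 214)/(u^4 + 26*sqrt(2)*u^3 + 506*u^2 + 2184*sqrt(2)*u + 7056)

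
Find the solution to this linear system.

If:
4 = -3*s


Then:
s = -4/3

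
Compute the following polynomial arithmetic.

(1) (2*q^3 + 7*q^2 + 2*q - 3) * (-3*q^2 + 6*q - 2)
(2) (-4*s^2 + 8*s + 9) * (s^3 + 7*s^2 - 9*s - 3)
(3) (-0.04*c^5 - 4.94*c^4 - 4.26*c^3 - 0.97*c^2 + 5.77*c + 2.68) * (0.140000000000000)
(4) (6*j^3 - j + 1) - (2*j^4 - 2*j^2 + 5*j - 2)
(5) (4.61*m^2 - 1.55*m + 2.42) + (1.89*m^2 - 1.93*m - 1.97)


(1) = -6*q^5 - 9*q^4 + 32*q^3 + 7*q^2 - 22*q + 6
(2) = -4*s^5 - 20*s^4 + 101*s^3 + 3*s^2 - 105*s - 27
(3) = -0.0056*c^5 - 0.6916*c^4 - 0.5964*c^3 - 0.1358*c^2 + 0.8078*c + 0.3752
(4) = -2*j^4 + 6*j^3 + 2*j^2 - 6*j + 3
(5) = 6.5*m^2 - 3.48*m + 0.45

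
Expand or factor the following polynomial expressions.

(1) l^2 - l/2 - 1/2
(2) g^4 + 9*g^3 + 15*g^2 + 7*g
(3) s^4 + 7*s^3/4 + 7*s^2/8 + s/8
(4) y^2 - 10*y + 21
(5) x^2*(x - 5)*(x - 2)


(1) = (l - 1)*(l + 1/2)
(2) = g*(g + 1)^2*(g + 7)
(3) = s*(s + 1/4)*(s + 1/2)*(s + 1)
(4) = (y - 7)*(y - 3)
(5) = x^4 - 7*x^3 + 10*x^2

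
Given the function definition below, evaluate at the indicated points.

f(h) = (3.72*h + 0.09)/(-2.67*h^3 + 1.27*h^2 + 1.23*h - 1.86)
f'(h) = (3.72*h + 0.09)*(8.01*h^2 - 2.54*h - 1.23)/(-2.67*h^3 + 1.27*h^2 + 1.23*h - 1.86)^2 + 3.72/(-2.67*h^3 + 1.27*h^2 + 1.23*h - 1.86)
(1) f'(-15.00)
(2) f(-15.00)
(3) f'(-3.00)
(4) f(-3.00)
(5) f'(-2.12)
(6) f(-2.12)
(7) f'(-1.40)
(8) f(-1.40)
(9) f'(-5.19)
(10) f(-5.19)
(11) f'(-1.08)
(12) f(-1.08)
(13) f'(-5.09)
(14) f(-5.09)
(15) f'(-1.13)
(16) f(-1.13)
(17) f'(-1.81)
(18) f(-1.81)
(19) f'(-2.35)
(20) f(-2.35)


(1) = -0.00
(2) = -0.01
(3) = -0.10
(4) = -0.14
(5) = -0.30
(6) = -0.29
(7) = -1.78
(8) = -0.82
(9) = -0.02
(10) = -0.05
(11) = -13.30
(12) = -2.37
(13) = -0.02
(14) = -0.05
(15) = -8.20
(16) = -1.85
(17) = -0.54
(18) = -0.42
(19) = -0.21
(20) = -0.23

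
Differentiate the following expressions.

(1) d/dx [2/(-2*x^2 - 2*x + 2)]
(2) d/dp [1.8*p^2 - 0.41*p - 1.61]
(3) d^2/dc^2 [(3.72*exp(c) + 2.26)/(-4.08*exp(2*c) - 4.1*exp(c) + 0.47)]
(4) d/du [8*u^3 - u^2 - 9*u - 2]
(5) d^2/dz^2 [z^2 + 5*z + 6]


(1) = (2*x + 1)/(x^2 + x - 1)^2
(2) = 3.6*p - 0.41
(3) = (-61.924608*exp(4*c) - 88.255296*exp(3*c) - 156.216672*exp(2*c) - 62.494144*exp(c) - 5.176768)*exp(c)/(67.917312*exp(6*c) + 204.75072*exp(5*c) + 182.282976*exp(4*c) + 21.74804*exp(3*c) - 20.998284*exp(2*c) + 2.71707*exp(c) - 0.103823)
(4) = 24*u^2 - 2*u - 9
(5) = 2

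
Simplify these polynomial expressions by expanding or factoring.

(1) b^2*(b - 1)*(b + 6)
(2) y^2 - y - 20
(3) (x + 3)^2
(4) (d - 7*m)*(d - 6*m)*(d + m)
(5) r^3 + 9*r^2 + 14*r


(1) = b^4 + 5*b^3 - 6*b^2
(2) = (y - 5)*(y + 4)
(3) = x^2 + 6*x + 9
(4) = d^3 - 12*d^2*m + 29*d*m^2 + 42*m^3
(5) = r*(r + 2)*(r + 7)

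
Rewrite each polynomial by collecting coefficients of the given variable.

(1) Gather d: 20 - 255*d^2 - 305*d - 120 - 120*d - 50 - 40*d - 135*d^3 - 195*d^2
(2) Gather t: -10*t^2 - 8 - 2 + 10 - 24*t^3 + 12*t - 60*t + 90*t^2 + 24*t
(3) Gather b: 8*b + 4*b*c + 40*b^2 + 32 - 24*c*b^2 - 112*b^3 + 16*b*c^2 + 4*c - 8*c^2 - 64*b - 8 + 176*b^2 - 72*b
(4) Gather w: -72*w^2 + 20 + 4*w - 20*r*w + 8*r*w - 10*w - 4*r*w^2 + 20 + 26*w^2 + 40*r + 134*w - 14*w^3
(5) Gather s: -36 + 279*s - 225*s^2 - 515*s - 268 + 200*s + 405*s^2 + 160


(1) = -135*d^3 - 450*d^2 - 465*d - 150
(2) = -24*t^3 + 80*t^2 - 24*t
(3) = -112*b^3 + b^2*(216 - 24*c) + b*(16*c^2 + 4*c - 128) - 8*c^2 + 4*c + 24
(4) = 40*r - 14*w^3 + w^2*(-4*r - 46) + w*(128 - 12*r) + 40
(5) = 180*s^2 - 36*s - 144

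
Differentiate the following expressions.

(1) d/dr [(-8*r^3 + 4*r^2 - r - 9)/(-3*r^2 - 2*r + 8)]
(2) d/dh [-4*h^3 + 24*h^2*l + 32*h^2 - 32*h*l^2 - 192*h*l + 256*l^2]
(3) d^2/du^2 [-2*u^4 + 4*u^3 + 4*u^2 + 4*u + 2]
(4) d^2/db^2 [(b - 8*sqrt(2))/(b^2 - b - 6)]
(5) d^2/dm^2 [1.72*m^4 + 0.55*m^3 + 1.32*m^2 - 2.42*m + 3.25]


(1) = (24*r^4 + 32*r^3 - 203*r^2 + 10*r - 26)/(9*r^4 + 12*r^3 - 44*r^2 - 32*r + 64)
(2) = -12*h^2 + 48*h*l + 64*h - 32*l^2 - 192*l
(3) = -24*u^2 + 24*u + 8
(4) = 2*(-(b - 8*sqrt(2))*(2*b - 1)^2 + (-3*b + 1 + 8*sqrt(2))*(-b^2 + b + 6))/(-b^2 + b + 6)^3
(5) = 20.64*m^2 + 3.3*m + 2.64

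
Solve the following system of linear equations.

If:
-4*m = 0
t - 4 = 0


Then:
m = 0
t = 4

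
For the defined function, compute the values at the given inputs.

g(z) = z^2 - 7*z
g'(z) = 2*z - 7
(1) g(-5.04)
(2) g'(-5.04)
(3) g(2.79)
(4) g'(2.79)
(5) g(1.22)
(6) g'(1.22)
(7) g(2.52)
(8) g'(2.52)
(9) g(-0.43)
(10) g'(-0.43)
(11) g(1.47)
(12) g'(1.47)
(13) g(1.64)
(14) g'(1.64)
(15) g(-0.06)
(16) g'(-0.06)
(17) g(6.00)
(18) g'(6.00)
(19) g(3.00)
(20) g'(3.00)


(1) = 60.68
(2) = -17.08
(3) = -11.75
(4) = -1.42
(5) = -7.05
(6) = -4.56
(7) = -11.29
(8) = -1.96
(9) = 3.19
(10) = -7.86
(11) = -8.13
(12) = -4.06
(13) = -8.79
(14) = -3.72
(15) = 0.42
(16) = -7.12
(17) = -6.00
(18) = 5.00
(19) = -12.00
(20) = -1.00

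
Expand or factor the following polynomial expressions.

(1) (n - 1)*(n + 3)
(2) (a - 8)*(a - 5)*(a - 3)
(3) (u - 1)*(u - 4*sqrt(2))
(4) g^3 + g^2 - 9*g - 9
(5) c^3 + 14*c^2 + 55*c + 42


(1) = n^2 + 2*n - 3
(2) = a^3 - 16*a^2 + 79*a - 120
(3) = u^2 - 4*sqrt(2)*u - u + 4*sqrt(2)
(4) = (g - 3)*(g + 1)*(g + 3)
(5) = (c + 1)*(c + 6)*(c + 7)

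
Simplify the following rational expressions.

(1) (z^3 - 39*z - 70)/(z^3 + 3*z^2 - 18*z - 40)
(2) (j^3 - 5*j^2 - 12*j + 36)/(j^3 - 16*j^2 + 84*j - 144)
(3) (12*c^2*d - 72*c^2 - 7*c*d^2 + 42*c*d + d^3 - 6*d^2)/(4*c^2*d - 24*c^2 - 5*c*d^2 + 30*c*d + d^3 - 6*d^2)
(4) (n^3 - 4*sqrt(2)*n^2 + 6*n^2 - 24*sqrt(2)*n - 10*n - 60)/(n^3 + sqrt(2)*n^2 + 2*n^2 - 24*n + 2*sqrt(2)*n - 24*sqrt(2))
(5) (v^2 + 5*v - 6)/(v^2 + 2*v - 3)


(1) = (z - 7)/(z - 4)
(2) = (j^2 + j - 6)/(j^2 - 10*j + 24)
(3) = (3*c - d)/(c - d)
(4) = (n - 5*sqrt(2))/(n - 4)
(5) = (v + 6)/(v + 3)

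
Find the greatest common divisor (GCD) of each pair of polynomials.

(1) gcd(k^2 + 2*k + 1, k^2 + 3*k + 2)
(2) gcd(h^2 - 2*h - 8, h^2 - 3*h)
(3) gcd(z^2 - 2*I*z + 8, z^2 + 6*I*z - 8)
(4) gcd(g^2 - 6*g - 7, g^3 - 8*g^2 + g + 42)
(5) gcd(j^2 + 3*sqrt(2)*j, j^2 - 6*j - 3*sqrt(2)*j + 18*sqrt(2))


(1) = gcd((k + 1)^2, (k + 1)*(k + 2)) = k + 1
(2) = 1
(3) = gcd((z - 4*I)*(z + 2*I), (z + 2*I)*(z + 4*I)) = z + 2*I
(4) = g - 7
(5) = 1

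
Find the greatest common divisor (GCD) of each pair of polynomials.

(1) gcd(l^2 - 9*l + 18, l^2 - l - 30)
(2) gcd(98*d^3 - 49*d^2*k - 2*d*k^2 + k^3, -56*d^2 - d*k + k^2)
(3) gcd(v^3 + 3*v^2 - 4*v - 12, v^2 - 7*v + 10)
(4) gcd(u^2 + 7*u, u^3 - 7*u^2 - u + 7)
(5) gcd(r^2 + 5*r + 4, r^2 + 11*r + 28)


(1) = l - 6
(2) = gcd((-7*d + k)*(-2*d + k)*(7*d + k), (-8*d + k)*(7*d + k)) = 7*d + k
(3) = gcd((v - 2)*(v + 2)*(v + 3), (v - 5)*(v - 2)) = v - 2
(4) = 1
(5) = gcd((r + 1)*(r + 4), (r + 4)*(r + 7)) = r + 4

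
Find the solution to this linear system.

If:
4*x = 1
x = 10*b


Then:
b = 1/40
x = 1/4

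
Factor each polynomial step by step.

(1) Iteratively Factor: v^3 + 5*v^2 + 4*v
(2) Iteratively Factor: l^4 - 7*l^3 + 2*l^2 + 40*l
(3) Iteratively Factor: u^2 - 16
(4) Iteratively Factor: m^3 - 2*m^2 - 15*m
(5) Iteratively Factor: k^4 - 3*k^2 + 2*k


(1) = (v)*(v^2 + 5*v + 4) = v*(v + 4)*(v + 1)
(2) = (l - 5)*(l^3 - 2*l^2 - 8*l) = (l - 5)*(l + 2)*(l^2 - 4*l) = (l - 5)*(l - 4)*(l + 2)*(l)
(3) = (u - 4)*(u + 4)
(4) = (m)*(m^2 - 2*m - 15) = m*(m - 5)*(m + 3)
(5) = (k - 1)*(k^3 + k^2 - 2*k) = (k - 1)*(k + 2)*(k^2 - k) = k*(k - 1)*(k + 2)*(k - 1)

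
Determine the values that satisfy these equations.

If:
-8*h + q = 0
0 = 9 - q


Then:
h = 9/8
q = 9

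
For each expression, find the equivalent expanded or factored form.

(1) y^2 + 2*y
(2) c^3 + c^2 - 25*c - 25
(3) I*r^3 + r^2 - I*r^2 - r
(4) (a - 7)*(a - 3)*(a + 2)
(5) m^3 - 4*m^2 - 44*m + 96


(1) = y*(y + 2)
(2) = (c - 5)*(c + 1)*(c + 5)
(3) = r*(r - 1)*(I*r + 1)
(4) = a^3 - 8*a^2 + a + 42
(5) = (m - 8)*(m - 2)*(m + 6)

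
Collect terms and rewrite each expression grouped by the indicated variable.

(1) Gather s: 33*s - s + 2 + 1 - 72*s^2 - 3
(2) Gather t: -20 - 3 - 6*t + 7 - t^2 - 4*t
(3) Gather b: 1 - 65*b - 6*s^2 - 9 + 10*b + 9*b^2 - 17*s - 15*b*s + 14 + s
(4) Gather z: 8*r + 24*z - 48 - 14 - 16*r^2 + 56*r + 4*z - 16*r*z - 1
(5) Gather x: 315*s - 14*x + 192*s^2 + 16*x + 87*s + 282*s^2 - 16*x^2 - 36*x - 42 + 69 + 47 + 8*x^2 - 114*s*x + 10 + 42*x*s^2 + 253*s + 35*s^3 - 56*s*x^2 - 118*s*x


(1) = -72*s^2 + 32*s
(2) = -t^2 - 10*t - 16
(3) = 9*b^2 + b*(-15*s - 55) - 6*s^2 - 16*s + 6
(4) = -16*r^2 + 64*r + z*(28 - 16*r) - 63
(5) = 35*s^3 + 474*s^2 + 655*s + x^2*(-56*s - 8) + x*(42*s^2 - 232*s - 34) + 84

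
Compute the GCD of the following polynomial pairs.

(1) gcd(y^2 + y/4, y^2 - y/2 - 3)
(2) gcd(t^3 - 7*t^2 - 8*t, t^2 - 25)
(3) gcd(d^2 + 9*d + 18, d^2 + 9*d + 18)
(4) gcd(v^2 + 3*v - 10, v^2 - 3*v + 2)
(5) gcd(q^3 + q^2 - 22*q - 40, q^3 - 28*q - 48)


(1) = gcd(y*(y + 1/4), (y - 2)*(y + 3/2)) = 1
(2) = gcd(t*(t - 8)*(t + 1), (t - 5)*(t + 5)) = 1
(3) = d^2 + 9*d + 18
(4) = gcd((v - 2)*(v + 5), (v - 2)*(v - 1)) = v - 2
(5) = gcd((q - 5)*(q + 2)*(q + 4), (q - 6)*(q + 2)*(q + 4)) = q^2 + 6*q + 8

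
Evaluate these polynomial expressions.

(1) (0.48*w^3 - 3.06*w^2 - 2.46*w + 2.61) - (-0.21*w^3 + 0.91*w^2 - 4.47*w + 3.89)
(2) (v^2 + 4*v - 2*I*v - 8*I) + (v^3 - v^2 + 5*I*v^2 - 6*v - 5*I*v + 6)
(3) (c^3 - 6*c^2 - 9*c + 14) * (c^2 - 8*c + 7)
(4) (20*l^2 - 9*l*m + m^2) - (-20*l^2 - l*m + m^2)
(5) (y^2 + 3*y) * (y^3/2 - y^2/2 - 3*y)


(1) = 0.69*w^3 - 3.97*w^2 + 2.01*w - 1.28
(2) = v^3 + 5*I*v^2 - 2*v - 7*I*v + 6 - 8*I
(3) = c^5 - 14*c^4 + 46*c^3 + 44*c^2 - 175*c + 98
(4) = 40*l^2 - 8*l*m
(5) = y^5/2 + y^4 - 9*y^3/2 - 9*y^2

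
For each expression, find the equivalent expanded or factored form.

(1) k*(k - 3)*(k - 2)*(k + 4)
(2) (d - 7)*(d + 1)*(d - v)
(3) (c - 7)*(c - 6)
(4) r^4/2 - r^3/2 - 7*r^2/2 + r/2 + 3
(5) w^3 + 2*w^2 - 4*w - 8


(1) = k^4 - k^3 - 14*k^2 + 24*k
(2) = d^3 - d^2*v - 6*d^2 + 6*d*v - 7*d + 7*v
(3) = c^2 - 13*c + 42
(4) = (r/2 + 1)*(r - 3)*(r - 1)*(r + 1)
(5) = (w - 2)*(w + 2)^2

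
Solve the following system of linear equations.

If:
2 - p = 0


Then:
p = 2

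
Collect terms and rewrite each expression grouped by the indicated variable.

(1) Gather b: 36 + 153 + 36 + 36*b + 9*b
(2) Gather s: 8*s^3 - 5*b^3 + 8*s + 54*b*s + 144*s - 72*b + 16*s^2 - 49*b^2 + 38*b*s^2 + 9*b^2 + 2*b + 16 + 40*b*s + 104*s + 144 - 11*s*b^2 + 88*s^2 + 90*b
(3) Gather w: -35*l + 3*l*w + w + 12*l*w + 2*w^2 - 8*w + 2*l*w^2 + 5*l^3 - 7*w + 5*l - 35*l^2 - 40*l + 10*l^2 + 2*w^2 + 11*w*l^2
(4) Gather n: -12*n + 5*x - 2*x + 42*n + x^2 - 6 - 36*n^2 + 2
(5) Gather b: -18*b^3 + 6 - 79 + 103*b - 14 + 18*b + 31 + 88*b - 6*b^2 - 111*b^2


(1) = 45*b + 225
(2) = -5*b^3 - 40*b^2 + 20*b + 8*s^3 + s^2*(38*b + 104) + s*(-11*b^2 + 94*b + 256) + 160
(3) = 5*l^3 - 25*l^2 - 70*l + w^2*(2*l + 4) + w*(11*l^2 + 15*l - 14)
(4) = -36*n^2 + 30*n + x^2 + 3*x - 4
(5) = -18*b^3 - 117*b^2 + 209*b - 56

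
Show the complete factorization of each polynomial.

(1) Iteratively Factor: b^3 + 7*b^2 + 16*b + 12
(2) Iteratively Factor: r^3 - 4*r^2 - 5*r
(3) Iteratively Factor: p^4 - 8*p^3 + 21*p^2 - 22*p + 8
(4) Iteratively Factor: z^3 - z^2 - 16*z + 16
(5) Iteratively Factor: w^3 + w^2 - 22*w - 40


(1) = (b + 3)*(b^2 + 4*b + 4) = (b + 2)*(b + 3)*(b + 2)
(2) = (r)*(r^2 - 4*r - 5) = r*(r + 1)*(r - 5)
(3) = (p - 4)*(p^3 - 4*p^2 + 5*p - 2) = (p - 4)*(p - 1)*(p^2 - 3*p + 2) = (p - 4)*(p - 1)^2*(p - 2)
(4) = (z - 1)*(z^2 - 16) = (z - 1)*(z + 4)*(z - 4)
(5) = (w + 2)*(w^2 - w - 20) = (w + 2)*(w + 4)*(w - 5)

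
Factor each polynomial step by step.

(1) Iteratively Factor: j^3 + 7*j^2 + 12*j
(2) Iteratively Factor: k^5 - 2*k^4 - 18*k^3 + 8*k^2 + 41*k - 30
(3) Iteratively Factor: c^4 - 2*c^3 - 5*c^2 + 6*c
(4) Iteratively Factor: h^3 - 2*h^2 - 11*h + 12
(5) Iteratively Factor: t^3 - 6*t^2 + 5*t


(1) = (j)*(j^2 + 7*j + 12) = j*(j + 4)*(j + 3)
(2) = (k + 2)*(k^4 - 4*k^3 - 10*k^2 + 28*k - 15) = (k - 1)*(k + 2)*(k^3 - 3*k^2 - 13*k + 15) = (k - 5)*(k - 1)*(k + 2)*(k^2 + 2*k - 3) = (k - 5)*(k - 1)*(k + 2)*(k + 3)*(k - 1)
(3) = (c)*(c^3 - 2*c^2 - 5*c + 6) = c*(c + 2)*(c^2 - 4*c + 3) = c*(c - 3)*(c + 2)*(c - 1)
(4) = (h - 4)*(h^2 + 2*h - 3) = (h - 4)*(h - 1)*(h + 3)
(5) = (t - 1)*(t^2 - 5*t) = (t - 5)*(t - 1)*(t)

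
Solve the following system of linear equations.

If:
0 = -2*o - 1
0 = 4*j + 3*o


Then:
j = 3/8
o = -1/2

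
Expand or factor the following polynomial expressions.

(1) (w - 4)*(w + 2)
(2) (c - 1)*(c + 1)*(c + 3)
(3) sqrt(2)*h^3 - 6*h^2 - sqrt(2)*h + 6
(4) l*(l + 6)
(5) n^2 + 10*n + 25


(1) = w^2 - 2*w - 8
(2) = c^3 + 3*c^2 - c - 3
(3) = (h - 1)*(h - 3*sqrt(2))*(sqrt(2)*h + sqrt(2))
(4) = l^2 + 6*l
(5) = (n + 5)^2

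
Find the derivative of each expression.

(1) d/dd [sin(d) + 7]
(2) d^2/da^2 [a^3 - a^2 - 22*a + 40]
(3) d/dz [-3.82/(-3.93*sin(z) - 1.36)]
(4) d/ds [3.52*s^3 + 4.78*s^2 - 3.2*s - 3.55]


(1) = cos(d)
(2) = 6*a - 2
(3) = -15.0126*cos(z)/(3.93*sin(z) + 1.36)^2
(4) = 10.56*s^2 + 9.56*s - 3.2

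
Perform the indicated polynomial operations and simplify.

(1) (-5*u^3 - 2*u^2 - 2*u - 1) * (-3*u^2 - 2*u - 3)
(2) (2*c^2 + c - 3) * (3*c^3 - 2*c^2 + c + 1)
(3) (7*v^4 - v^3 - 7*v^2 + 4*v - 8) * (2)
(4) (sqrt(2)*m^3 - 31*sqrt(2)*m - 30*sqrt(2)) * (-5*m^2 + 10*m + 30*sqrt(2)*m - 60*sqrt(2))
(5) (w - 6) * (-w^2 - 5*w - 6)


(1) = 15*u^5 + 16*u^4 + 25*u^3 + 13*u^2 + 8*u + 3
(2) = 6*c^5 - c^4 - 9*c^3 + 9*c^2 - 2*c - 3
(3) = 14*v^4 - 2*v^3 - 14*v^2 + 8*v - 16
(4) = -5*sqrt(2)*m^5 + 10*sqrt(2)*m^4 + 60*m^4 - 120*m^3 + 155*sqrt(2)*m^3 - 1860*m^2 - 160*sqrt(2)*m^2 - 300*sqrt(2)*m + 1920*m + 3600
(5) = -w^3 + w^2 + 24*w + 36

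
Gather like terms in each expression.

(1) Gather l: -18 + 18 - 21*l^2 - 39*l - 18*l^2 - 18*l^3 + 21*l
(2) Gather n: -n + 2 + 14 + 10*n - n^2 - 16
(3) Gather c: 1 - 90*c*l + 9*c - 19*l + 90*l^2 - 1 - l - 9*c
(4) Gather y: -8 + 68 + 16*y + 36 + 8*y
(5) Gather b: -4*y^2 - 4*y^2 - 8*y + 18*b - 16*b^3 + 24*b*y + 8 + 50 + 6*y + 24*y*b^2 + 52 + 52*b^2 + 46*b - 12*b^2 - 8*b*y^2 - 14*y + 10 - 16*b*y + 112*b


(1) = -18*l^3 - 39*l^2 - 18*l
(2) = -n^2 + 9*n
(3) = -90*c*l + 90*l^2 - 20*l
(4) = 24*y + 96
(5) = -16*b^3 + b^2*(24*y + 40) + b*(-8*y^2 + 8*y + 176) - 8*y^2 - 16*y + 120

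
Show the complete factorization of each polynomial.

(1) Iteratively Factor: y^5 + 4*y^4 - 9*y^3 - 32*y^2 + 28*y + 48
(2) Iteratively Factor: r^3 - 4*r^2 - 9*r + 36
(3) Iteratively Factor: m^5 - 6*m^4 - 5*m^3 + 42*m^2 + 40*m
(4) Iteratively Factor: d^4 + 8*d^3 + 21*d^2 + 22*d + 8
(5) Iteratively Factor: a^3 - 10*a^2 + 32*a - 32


(1) = (y - 2)*(y^4 + 6*y^3 + 3*y^2 - 26*y - 24) = (y - 2)*(y + 1)*(y^3 + 5*y^2 - 2*y - 24) = (y - 2)*(y + 1)*(y + 3)*(y^2 + 2*y - 8) = (y - 2)*(y + 1)*(y + 3)*(y + 4)*(y - 2)
(2) = (r + 3)*(r^2 - 7*r + 12) = (r - 3)*(r + 3)*(r - 4)
(3) = (m + 1)*(m^4 - 7*m^3 + 2*m^2 + 40*m) = m*(m + 1)*(m^3 - 7*m^2 + 2*m + 40) = m*(m + 1)*(m + 2)*(m^2 - 9*m + 20) = m*(m - 5)*(m + 1)*(m + 2)*(m - 4)
(4) = (d + 2)*(d^3 + 6*d^2 + 9*d + 4) = (d + 2)*(d + 4)*(d^2 + 2*d + 1) = (d + 1)*(d + 2)*(d + 4)*(d + 1)
(5) = (a - 2)*(a^2 - 8*a + 16) = (a - 4)*(a - 2)*(a - 4)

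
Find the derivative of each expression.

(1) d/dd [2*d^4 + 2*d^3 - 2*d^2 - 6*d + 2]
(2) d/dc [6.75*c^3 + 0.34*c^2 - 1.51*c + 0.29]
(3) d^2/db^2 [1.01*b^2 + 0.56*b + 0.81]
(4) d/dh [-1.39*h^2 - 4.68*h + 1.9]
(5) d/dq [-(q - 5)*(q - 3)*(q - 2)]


(1) = 8*d^3 + 6*d^2 - 4*d - 6
(2) = 20.25*c^2 + 0.68*c - 1.51
(3) = 2.02000000000000
(4) = -2.78*h - 4.68
(5) = -3*q^2 + 20*q - 31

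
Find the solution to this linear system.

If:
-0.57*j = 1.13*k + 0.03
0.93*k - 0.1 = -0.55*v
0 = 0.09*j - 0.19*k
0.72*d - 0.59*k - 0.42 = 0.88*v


Then:
d = 0.82
j = -0.03
k = -0.01
v = 0.20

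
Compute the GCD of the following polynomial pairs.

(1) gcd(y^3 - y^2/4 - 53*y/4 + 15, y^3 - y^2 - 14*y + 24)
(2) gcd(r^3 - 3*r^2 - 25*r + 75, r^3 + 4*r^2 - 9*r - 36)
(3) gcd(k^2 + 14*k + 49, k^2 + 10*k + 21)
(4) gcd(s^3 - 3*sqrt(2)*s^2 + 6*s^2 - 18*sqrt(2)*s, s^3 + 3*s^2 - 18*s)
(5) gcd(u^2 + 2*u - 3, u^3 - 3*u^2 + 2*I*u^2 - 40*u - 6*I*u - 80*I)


(1) = gcd((y - 3)*(y - 5/4)*(y + 4), (y - 3)*(y - 2)*(y + 4)) = y^2 + y - 12
(2) = gcd((r - 5)*(r - 3)*(r + 5), (r - 3)*(r + 3)*(r + 4)) = r - 3
(3) = gcd((k + 7)^2, (k + 3)*(k + 7)) = k + 7
(4) = gcd(s*(s + 6)*(s - 3*sqrt(2)), s*(s - 3)*(s + 6)) = s^2 + 6*s
(5) = gcd((u - 1)*(u + 3), (u - 8)*(u + 5)*(u + 2*I)) = 1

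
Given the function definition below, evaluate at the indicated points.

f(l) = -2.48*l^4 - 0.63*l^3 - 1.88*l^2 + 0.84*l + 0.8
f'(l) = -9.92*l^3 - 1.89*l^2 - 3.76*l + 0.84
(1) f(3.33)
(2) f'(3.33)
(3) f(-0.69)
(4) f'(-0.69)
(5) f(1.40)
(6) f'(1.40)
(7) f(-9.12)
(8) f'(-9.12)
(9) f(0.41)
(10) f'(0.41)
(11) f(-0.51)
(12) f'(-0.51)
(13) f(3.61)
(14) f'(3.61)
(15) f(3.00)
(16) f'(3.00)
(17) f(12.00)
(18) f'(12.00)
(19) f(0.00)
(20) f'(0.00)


(1) = -345.46
(2) = -398.95
(3) = -1.03
(4) = 5.79
(5) = -12.96
(6) = -35.35
(7) = -16841.93
(8) = 7402.75
(9) = 0.71
(10) = -1.70
(11) = -0.20
(12) = 3.58
(13) = -471.50
(14) = -504.06
(15) = -231.49
(16) = -295.29
(17) = -52773.76
(18) = -17458.20
(19) = 0.80
(20) = 0.84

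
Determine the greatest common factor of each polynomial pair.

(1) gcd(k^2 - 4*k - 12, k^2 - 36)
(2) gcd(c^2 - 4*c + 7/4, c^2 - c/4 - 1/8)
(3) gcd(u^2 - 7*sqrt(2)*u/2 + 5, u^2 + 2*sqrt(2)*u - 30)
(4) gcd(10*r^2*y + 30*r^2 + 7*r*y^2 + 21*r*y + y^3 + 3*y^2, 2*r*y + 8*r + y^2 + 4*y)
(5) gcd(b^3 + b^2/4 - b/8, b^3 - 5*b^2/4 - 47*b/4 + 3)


(1) = k - 6
(2) = c - 1/2
(3) = gcd((u - 5*sqrt(2)/2)*(u - sqrt(2)), (u - 3*sqrt(2))*(u + 5*sqrt(2))) = 1
(4) = gcd((2*r + y)*(5*r + y)*(y + 3), (2*r + y)*(y + 4)) = 2*r + y
(5) = b - 1/4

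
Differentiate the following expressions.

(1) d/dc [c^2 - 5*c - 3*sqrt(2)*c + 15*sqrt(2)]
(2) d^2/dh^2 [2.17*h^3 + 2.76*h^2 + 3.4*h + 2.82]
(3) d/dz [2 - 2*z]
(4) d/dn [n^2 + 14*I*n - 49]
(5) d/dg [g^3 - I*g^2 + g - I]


(1) = 2*c - 5 - 3*sqrt(2)
(2) = 13.02*h + 5.52
(3) = -2
(4) = 2*n + 14*I
(5) = 3*g^2 - 2*I*g + 1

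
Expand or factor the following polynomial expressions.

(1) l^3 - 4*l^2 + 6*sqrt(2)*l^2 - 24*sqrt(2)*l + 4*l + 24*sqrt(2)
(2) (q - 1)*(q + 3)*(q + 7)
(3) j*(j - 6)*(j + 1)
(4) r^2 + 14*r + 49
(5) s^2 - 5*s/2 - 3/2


(1) = (l - 2)^2*(l + 6*sqrt(2))
(2) = q^3 + 9*q^2 + 11*q - 21
(3) = j^3 - 5*j^2 - 6*j
(4) = (r + 7)^2
(5) = (s - 3)*(s + 1/2)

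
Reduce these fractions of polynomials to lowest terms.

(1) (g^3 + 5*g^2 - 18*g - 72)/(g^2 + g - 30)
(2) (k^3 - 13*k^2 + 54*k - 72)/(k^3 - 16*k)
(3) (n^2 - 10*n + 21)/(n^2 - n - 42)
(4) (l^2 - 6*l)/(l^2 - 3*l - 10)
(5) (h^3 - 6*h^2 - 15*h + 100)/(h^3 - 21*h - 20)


(1) = (g^2 - g - 12)/(g - 5)
(2) = (k^2 - 9*k + 18)/(k^2 + 4*k)
(3) = (n - 3)/(n + 6)
(4) = (l^2 - 6*l)/(l^2 - 3*l - 10)
(5) = (h - 5)/(h + 1)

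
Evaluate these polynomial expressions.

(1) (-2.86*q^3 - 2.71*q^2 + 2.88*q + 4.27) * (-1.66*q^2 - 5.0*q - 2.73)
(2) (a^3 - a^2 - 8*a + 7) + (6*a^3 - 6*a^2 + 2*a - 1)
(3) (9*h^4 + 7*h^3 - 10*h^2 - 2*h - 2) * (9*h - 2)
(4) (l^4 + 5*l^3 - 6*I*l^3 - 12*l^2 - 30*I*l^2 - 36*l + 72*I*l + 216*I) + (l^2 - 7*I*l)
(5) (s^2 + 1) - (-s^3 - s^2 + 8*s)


(1) = 4.7476*q^5 + 18.7986*q^4 + 16.577*q^3 - 14.0899*q^2 - 29.2124*q - 11.6571
(2) = 7*a^3 - 7*a^2 - 6*a + 6
(3) = 81*h^5 + 45*h^4 - 104*h^3 + 2*h^2 - 14*h + 4
(4) = l^4 + 5*l^3 - 6*I*l^3 - 11*l^2 - 30*I*l^2 - 36*l + 65*I*l + 216*I
(5) = s^3 + 2*s^2 - 8*s + 1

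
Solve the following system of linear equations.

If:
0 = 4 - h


Then:
h = 4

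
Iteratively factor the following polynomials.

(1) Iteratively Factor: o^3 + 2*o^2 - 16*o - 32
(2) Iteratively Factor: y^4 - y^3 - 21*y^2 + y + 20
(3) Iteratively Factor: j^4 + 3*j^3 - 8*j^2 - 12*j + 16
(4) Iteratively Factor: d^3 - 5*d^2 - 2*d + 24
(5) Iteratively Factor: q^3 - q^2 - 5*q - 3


(1) = (o - 4)*(o^2 + 6*o + 8) = (o - 4)*(o + 4)*(o + 2)
(2) = (y - 1)*(y^3 - 21*y - 20) = (y - 5)*(y - 1)*(y^2 + 5*y + 4) = (y - 5)*(y - 1)*(y + 1)*(y + 4)
(3) = (j + 4)*(j^3 - j^2 - 4*j + 4) = (j - 2)*(j + 4)*(j^2 + j - 2) = (j - 2)*(j - 1)*(j + 4)*(j + 2)
(4) = (d + 2)*(d^2 - 7*d + 12) = (d - 3)*(d + 2)*(d - 4)
(5) = (q - 3)*(q^2 + 2*q + 1) = (q - 3)*(q + 1)*(q + 1)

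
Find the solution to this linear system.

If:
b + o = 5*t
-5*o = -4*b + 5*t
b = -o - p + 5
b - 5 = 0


Then:
b = 5
o = 5/2
p = -5/2
t = 3/2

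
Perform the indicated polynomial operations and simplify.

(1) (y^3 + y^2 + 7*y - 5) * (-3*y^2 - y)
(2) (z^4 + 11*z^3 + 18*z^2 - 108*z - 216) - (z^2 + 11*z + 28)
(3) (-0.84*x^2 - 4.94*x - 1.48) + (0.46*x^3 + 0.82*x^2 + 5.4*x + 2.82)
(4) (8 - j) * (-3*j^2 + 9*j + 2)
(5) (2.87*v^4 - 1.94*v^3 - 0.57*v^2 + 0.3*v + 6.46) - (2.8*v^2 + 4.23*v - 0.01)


(1) = -3*y^5 - 4*y^4 - 22*y^3 + 8*y^2 + 5*y
(2) = z^4 + 11*z^3 + 17*z^2 - 119*z - 244
(3) = 0.46*x^3 - 0.02*x^2 + 0.46*x + 1.34
(4) = 3*j^3 - 33*j^2 + 70*j + 16
(5) = 2.87*v^4 - 1.94*v^3 - 3.37*v^2 - 3.93*v + 6.47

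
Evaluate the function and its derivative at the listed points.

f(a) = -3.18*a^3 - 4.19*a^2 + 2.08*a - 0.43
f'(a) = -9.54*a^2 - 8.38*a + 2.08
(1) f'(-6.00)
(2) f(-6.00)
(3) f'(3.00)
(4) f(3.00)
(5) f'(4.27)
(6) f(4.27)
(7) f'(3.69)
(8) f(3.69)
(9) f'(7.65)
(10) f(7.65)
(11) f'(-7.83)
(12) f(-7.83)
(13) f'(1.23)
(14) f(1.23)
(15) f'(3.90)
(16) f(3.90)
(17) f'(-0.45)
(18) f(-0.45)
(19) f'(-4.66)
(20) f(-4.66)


(1) = -291.08
(2) = 523.13
(3) = -108.92
(4) = -117.76
(5) = -207.64
(6) = -315.52
(7) = -158.74
(8) = -209.58
(9) = -620.33
(10) = -1653.40
(11) = -517.19
(12) = 1252.95
(13) = -22.66
(14) = -10.13
(15) = -175.71
(16) = -244.68
(17) = 3.92
(18) = -1.92
(19) = -166.04
(20) = 220.69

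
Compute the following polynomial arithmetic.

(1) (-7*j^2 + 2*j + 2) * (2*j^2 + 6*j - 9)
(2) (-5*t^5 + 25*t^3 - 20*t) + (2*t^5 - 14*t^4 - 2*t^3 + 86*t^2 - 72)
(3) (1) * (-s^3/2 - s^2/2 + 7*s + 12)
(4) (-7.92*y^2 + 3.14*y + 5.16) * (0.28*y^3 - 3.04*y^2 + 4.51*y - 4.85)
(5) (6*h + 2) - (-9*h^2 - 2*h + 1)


(1) = -14*j^4 - 38*j^3 + 79*j^2 - 6*j - 18
(2) = -3*t^5 - 14*t^4 + 23*t^3 + 86*t^2 - 20*t - 72
(3) = -s^3/2 - s^2/2 + 7*s + 12
(4) = -2.2176*y^5 + 24.956*y^4 - 43.82*y^3 + 36.887*y^2 + 8.0426*y - 25.026
(5) = 9*h^2 + 8*h + 1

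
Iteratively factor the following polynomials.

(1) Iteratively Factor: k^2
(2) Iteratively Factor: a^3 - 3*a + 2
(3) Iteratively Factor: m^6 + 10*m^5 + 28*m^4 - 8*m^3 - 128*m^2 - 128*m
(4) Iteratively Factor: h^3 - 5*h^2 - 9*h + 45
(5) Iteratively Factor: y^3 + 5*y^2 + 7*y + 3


(1) = (k)*(k)
(2) = (a + 2)*(a^2 - 2*a + 1) = (a - 1)*(a + 2)*(a - 1)
(3) = (m - 2)*(m^5 + 12*m^4 + 52*m^3 + 96*m^2 + 64*m) = (m - 2)*(m + 2)*(m^4 + 10*m^3 + 32*m^2 + 32*m) = (m - 2)*(m + 2)*(m + 4)*(m^3 + 6*m^2 + 8*m) = (m - 2)*(m + 2)^2*(m + 4)*(m^2 + 4*m) = (m - 2)*(m + 2)^2*(m + 4)^2*(m)
(4) = (h - 3)*(h^2 - 2*h - 15) = (h - 3)*(h + 3)*(h - 5)
(5) = (y + 3)*(y^2 + 2*y + 1) = (y + 1)*(y + 3)*(y + 1)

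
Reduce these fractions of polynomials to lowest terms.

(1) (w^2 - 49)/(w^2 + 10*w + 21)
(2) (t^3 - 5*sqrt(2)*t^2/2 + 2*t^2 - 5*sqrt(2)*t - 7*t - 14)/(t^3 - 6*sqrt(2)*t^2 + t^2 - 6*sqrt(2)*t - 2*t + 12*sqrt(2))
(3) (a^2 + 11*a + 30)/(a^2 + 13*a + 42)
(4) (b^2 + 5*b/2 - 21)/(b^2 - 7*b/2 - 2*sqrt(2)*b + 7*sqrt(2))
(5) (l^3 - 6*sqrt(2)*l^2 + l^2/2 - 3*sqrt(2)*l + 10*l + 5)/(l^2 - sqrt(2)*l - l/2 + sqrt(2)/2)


(1) = (w - 7)/(w + 3)
(2) = (2*t^2 - 5*sqrt(2)*t - 14)/(2*t^2 + t*(-12*sqrt(2) - 2) + 12*sqrt(2))
(3) = (a + 5)/(a + 7)
(4) = (4*b + 24)/(4*b - 8*sqrt(2))
(5) = (4*l^2 + l*(2 - 20*sqrt(2)) - 10*sqrt(2))/(4*l - 2)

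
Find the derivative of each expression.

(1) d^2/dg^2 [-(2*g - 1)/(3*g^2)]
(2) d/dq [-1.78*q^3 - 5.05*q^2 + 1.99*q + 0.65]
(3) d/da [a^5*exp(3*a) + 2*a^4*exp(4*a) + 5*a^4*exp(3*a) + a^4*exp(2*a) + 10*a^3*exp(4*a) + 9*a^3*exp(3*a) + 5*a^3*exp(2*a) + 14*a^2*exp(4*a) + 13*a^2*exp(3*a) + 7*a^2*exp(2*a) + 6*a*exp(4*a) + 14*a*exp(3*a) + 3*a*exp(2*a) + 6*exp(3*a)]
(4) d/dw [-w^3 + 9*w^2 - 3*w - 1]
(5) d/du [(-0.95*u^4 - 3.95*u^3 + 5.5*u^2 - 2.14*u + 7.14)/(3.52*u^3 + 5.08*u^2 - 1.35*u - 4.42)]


(1) = 2*(3 - 2*g)/(3*g^4)
(2) = -5.34*q^2 - 10.1*q + 1.99
(3) = (3*a^5*exp(a) + 8*a^4*exp(2*a) + 20*a^4*exp(a) + 2*a^4 + 48*a^3*exp(2*a) + 47*a^3*exp(a) + 14*a^3 + 86*a^2*exp(2*a) + 66*a^2*exp(a) + 29*a^2 + 52*a*exp(2*a) + 68*a*exp(a) + 20*a + 6*exp(2*a) + 32*exp(a) + 3)*exp(2*a)
(4) = -3*w^2 + 18*w - 3
(5) = (-3.344*u^6 - 9.652*u^5 - 35.5785*u^4 + 42.5266*u^3 - 19.5752*u^2 - 121.1624*u + 19.0978)/(12.3904*u^6 + 35.7632*u^5 + 16.3024*u^4 - 44.8328*u^3 - 43.0847*u^2 + 11.934*u + 19.5364)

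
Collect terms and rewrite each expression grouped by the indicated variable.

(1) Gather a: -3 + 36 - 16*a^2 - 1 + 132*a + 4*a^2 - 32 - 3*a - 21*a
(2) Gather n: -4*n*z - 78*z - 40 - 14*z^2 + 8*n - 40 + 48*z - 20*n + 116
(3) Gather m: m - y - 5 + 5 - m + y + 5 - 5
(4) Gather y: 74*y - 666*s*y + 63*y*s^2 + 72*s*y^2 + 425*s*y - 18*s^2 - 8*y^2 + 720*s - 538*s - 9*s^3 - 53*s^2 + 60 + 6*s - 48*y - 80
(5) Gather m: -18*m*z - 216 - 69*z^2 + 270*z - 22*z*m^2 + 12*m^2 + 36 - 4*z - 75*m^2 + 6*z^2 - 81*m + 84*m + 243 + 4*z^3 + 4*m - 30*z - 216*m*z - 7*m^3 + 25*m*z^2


(1) = -12*a^2 + 108*a
(2) = n*(-4*z - 12) - 14*z^2 - 30*z + 36
(3) = 0
(4) = -9*s^3 - 71*s^2 + 188*s + y^2*(72*s - 8) + y*(63*s^2 - 241*s + 26) - 20
(5) = -7*m^3 + m^2*(-22*z - 63) + m*(25*z^2 - 234*z + 7) + 4*z^3 - 63*z^2 + 236*z + 63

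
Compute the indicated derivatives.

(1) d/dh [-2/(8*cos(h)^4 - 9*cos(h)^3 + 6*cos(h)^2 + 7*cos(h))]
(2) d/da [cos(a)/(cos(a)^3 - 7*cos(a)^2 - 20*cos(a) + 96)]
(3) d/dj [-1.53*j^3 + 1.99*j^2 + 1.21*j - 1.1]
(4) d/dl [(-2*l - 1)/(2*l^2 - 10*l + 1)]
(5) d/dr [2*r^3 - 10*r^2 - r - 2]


(1) = 2*(-32*cos(h)^3 + 27*cos(h)^2 - 12*cos(h) - 7)*sin(h)/((8*cos(h)^3 - 9*cos(h)^2 + 6*cos(h) + 7)^2*cos(h)^2)
(2) = (2*cos(a)^3 - 7*cos(a)^2 - 96)*sin(a)/((cos(a) - 8)^2*(cos(a) - 3)^2*(cos(a) + 4)^2)
(3) = -4.59*j^2 + 3.98*j + 1.21
(4) = 4*(l^2 + l - 3)/(4*l^4 - 40*l^3 + 104*l^2 - 20*l + 1)
(5) = 6*r^2 - 20*r - 1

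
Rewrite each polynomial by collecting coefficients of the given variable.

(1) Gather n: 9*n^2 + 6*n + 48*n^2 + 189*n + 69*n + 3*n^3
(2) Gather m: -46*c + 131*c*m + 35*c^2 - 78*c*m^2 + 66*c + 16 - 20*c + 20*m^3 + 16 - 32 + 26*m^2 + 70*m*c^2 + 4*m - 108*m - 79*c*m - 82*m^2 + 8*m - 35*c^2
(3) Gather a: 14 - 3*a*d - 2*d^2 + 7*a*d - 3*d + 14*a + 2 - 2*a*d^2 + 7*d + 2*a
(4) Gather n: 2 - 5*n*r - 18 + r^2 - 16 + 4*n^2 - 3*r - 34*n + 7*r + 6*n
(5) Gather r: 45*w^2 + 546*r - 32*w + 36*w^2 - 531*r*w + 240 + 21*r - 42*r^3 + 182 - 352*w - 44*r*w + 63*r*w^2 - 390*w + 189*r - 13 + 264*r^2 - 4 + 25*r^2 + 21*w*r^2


(1) = 3*n^3 + 57*n^2 + 264*n
(2) = 20*m^3 + m^2*(-78*c - 56) + m*(70*c^2 + 52*c - 96)
(3) = a*(-2*d^2 + 4*d + 16) - 2*d^2 + 4*d + 16
(4) = 4*n^2 + n*(-5*r - 28) + r^2 + 4*r - 32
(5) = -42*r^3 + r^2*(21*w + 289) + r*(63*w^2 - 575*w + 756) + 81*w^2 - 774*w + 405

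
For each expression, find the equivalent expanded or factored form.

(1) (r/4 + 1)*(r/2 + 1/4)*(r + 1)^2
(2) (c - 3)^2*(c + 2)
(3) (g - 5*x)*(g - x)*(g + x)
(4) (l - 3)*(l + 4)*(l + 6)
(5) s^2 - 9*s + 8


(1) = r^4/8 + 13*r^3/16 + 3*r^2/2 + 17*r/16 + 1/4
(2) = c^3 - 4*c^2 - 3*c + 18
(3) = g^3 - 5*g^2*x - g*x^2 + 5*x^3
(4) = l^3 + 7*l^2 - 6*l - 72
(5) = (s - 8)*(s - 1)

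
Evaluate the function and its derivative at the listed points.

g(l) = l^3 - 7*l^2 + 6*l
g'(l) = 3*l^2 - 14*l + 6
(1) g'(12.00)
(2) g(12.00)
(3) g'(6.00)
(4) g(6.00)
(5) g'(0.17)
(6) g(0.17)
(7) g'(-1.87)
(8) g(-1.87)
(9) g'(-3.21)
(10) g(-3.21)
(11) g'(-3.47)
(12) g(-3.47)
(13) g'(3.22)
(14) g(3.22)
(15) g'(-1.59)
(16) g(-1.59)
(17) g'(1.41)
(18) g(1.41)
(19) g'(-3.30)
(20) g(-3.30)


(1) = 270.00
(2) = 792.00
(3) = 30.00
(4) = 0.00
(5) = 3.71
(6) = 0.82
(7) = 42.67
(8) = -42.24
(9) = 81.85
(10) = -124.46
(11) = 90.70
(12) = -146.89
(13) = -7.97
(14) = -19.87
(15) = 35.84
(16) = -31.26
(17) = -7.78
(18) = -2.65
(19) = 84.87
(20) = -131.97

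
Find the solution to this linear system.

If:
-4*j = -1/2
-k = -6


Then:
j = 1/8
k = 6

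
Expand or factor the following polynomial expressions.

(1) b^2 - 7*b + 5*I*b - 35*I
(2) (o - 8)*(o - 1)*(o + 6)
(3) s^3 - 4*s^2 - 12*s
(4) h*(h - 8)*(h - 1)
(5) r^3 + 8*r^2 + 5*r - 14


(1) = (b - 7)*(b + 5*I)
(2) = o^3 - 3*o^2 - 46*o + 48
(3) = s*(s - 6)*(s + 2)
(4) = h^3 - 9*h^2 + 8*h
(5) = (r - 1)*(r + 2)*(r + 7)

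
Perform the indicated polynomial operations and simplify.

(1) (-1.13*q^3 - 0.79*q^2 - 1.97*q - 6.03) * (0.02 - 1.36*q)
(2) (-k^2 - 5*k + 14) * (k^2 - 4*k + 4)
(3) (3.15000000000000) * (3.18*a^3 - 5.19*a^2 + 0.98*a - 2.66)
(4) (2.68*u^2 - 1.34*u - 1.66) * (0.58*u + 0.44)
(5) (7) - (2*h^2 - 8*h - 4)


(1) = 1.5368*q^4 + 1.0518*q^3 + 2.6634*q^2 + 8.1614*q - 0.1206
(2) = -k^4 - k^3 + 30*k^2 - 76*k + 56
(3) = 10.017*a^3 - 16.3485*a^2 + 3.087*a - 8.379
(4) = 1.5544*u^3 + 0.402*u^2 - 1.5524*u - 0.7304
(5) = -2*h^2 + 8*h + 11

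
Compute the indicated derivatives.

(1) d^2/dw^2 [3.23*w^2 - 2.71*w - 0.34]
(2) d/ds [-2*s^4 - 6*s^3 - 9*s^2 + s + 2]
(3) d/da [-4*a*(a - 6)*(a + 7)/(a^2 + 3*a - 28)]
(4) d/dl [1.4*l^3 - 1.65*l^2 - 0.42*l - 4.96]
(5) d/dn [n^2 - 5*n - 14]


(1) = 6.46000000000000
(2) = -8*s^3 - 18*s^2 - 18*s + 1
(3) = 4*(-a^2 + 8*a - 24)/(a^2 - 8*a + 16)
(4) = 4.2*l^2 - 3.3*l - 0.42
(5) = 2*n - 5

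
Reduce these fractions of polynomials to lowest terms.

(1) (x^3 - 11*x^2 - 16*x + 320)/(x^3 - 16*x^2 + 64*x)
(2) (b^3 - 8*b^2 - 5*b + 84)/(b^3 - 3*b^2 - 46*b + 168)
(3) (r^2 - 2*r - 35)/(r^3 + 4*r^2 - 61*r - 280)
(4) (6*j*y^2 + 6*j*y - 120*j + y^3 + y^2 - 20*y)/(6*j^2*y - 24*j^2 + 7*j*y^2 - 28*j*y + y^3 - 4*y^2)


(1) = (x + 5)/x
(2) = (b^2 - 4*b - 21)/(b^2 + b - 42)
(3) = (r - 7)/(r^2 - r - 56)
(4) = (y + 5)/(j + y)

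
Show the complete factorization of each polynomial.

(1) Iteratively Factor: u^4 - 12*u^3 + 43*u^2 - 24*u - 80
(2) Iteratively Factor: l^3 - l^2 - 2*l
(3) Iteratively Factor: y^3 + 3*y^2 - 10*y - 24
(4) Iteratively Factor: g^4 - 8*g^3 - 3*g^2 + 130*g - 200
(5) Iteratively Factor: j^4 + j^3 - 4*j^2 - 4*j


(1) = (u + 1)*(u^3 - 13*u^2 + 56*u - 80) = (u - 5)*(u + 1)*(u^2 - 8*u + 16) = (u - 5)*(u - 4)*(u + 1)*(u - 4)
(2) = (l)*(l^2 - l - 2) = l*(l + 1)*(l - 2)
(3) = (y - 3)*(y^2 + 6*y + 8) = (y - 3)*(y + 4)*(y + 2)
(4) = (g + 4)*(g^3 - 12*g^2 + 45*g - 50) = (g - 2)*(g + 4)*(g^2 - 10*g + 25) = (g - 5)*(g - 2)*(g + 4)*(g - 5)
(5) = (j)*(j^3 + j^2 - 4*j - 4) = j*(j - 2)*(j^2 + 3*j + 2) = j*(j - 2)*(j + 1)*(j + 2)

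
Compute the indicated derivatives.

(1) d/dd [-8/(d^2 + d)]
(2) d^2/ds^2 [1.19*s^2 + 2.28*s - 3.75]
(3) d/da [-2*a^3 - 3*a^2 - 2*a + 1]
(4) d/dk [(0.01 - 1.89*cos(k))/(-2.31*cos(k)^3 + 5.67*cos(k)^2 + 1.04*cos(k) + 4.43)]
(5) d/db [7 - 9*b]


(1) = 8*(2*d + 1)/(d^2*(d + 1)^2)
(2) = 2.38000000000000
(3) = -6*a^2 - 6*a - 2
(4) = (8.7318*cos(k)^3 - 10.7856*cos(k)^2 + 0.1134*cos(k) + 8.3831)*sin(k)/(5.3361*cos(k)^6 - 26.1954*cos(k)^5 + 27.3441*cos(k)^4 - 8.673*cos(k)^3 + 51.3178*cos(k)^2 + 9.2144*cos(k) + 19.6249)
(5) = -9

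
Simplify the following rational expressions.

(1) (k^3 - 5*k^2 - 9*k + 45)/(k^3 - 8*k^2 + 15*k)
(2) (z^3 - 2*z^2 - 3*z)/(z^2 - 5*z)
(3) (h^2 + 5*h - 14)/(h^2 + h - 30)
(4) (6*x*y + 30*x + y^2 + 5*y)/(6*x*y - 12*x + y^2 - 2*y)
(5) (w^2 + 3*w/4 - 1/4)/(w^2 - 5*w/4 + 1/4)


(1) = (k + 3)/k
(2) = (z^2 - 2*z - 3)/(z - 5)
(3) = (h^2 + 5*h - 14)/(h^2 + h - 30)
(4) = (y + 5)/(y - 2)
(5) = (w + 1)/(w - 1)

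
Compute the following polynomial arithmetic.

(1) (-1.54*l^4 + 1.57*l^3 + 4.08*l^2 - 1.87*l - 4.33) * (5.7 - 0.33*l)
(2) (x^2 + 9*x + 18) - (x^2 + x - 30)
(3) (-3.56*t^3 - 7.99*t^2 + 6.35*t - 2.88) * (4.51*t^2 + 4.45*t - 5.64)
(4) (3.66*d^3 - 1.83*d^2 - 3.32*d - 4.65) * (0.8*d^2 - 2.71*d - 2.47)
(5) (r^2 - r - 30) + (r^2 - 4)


(1) = 0.5082*l^5 - 9.2961*l^4 + 7.6026*l^3 + 23.8731*l^2 - 9.2301*l - 24.681
(2) = 8*x + 48
(3) = -16.0556*t^5 - 51.8769*t^4 + 13.1614*t^3 + 60.3323*t^2 - 48.63*t + 16.2432
(4) = 2.928*d^5 - 11.3826*d^4 - 6.7369*d^3 + 9.7973*d^2 + 20.8019*d + 11.4855
(5) = 2*r^2 - r - 34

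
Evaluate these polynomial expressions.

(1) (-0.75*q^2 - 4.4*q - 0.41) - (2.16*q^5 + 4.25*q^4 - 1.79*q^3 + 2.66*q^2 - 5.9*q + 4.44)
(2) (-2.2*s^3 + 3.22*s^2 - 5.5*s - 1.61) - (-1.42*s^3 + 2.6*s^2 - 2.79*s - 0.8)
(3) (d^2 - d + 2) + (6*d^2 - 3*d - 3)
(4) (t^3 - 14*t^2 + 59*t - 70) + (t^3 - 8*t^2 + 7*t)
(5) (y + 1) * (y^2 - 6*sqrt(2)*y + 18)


(1) = -2.16*q^5 - 4.25*q^4 + 1.79*q^3 - 3.41*q^2 + 1.5*q - 4.85
(2) = -0.78*s^3 + 0.62*s^2 - 2.71*s - 0.81
(3) = 7*d^2 - 4*d - 1
(4) = 2*t^3 - 22*t^2 + 66*t - 70
(5) = y^3 - 6*sqrt(2)*y^2 + y^2 - 6*sqrt(2)*y + 18*y + 18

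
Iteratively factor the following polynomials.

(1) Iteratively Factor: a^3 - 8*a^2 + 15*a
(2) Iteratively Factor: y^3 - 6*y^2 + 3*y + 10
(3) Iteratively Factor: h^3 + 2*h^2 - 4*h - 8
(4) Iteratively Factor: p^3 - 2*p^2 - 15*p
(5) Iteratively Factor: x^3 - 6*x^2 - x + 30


(1) = (a)*(a^2 - 8*a + 15) = a*(a - 5)*(a - 3)
(2) = (y - 2)*(y^2 - 4*y - 5) = (y - 5)*(y - 2)*(y + 1)
(3) = (h + 2)*(h^2 - 4) = (h + 2)^2*(h - 2)
(4) = (p - 5)*(p^2 + 3*p) = p*(p - 5)*(p + 3)
(5) = (x - 5)*(x^2 - x - 6) = (x - 5)*(x + 2)*(x - 3)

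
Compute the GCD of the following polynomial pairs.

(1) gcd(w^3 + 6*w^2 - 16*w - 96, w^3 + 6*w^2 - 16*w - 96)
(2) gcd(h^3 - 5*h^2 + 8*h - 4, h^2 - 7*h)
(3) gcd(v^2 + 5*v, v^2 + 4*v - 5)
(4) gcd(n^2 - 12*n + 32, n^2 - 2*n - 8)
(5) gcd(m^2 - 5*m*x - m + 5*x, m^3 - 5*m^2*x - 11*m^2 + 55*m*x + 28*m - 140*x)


(1) = gcd((w - 4)*(w + 4)*(w + 6), (w - 4)*(w + 4)*(w + 6)) = w^3 + 6*w^2 - 16*w - 96
(2) = 1
(3) = gcd(v*(v + 5), (v - 1)*(v + 5)) = v + 5
(4) = n - 4
(5) = gcd((m - 1)*(m - 5*x), (m - 7)*(m - 4)*(m - 5*x)) = -m + 5*x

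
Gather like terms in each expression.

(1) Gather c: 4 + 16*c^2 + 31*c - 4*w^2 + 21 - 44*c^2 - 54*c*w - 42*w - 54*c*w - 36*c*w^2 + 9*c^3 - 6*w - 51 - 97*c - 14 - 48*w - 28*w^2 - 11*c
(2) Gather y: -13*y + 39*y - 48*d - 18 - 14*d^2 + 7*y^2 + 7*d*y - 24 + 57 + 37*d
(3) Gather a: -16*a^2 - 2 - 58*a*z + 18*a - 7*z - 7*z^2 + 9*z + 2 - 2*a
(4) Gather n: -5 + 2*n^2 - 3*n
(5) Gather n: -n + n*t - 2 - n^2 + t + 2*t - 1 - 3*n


(1) = 9*c^3 - 28*c^2 + c*(-36*w^2 - 108*w - 77) - 32*w^2 - 96*w - 40
(2) = -14*d^2 - 11*d + 7*y^2 + y*(7*d + 26) + 15
(3) = -16*a^2 + a*(16 - 58*z) - 7*z^2 + 2*z
(4) = 2*n^2 - 3*n - 5
(5) = -n^2 + n*(t - 4) + 3*t - 3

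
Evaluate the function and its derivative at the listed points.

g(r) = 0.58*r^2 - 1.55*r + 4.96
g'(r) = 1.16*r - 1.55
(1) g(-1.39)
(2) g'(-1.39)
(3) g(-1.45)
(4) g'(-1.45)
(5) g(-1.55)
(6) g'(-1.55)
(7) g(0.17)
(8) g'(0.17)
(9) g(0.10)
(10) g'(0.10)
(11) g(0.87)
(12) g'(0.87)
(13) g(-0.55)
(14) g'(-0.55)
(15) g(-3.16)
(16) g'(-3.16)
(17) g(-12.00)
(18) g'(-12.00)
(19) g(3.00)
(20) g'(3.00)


(1) = 8.24
(2) = -3.16
(3) = 8.43
(4) = -3.23
(5) = 8.76
(6) = -3.35
(7) = 4.71
(8) = -1.35
(9) = 4.81
(10) = -1.43
(11) = 4.05
(12) = -0.54
(13) = 5.99
(14) = -2.19
(15) = 15.65
(16) = -5.22
(17) = 107.08
(18) = -15.47
(19) = 5.53
(20) = 1.93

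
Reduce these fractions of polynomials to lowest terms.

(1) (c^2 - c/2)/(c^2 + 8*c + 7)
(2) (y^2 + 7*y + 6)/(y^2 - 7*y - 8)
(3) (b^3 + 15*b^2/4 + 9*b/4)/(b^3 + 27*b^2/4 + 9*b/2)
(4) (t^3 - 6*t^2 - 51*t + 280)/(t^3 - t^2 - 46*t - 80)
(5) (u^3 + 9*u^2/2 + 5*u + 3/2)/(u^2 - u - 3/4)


(1) = (2*c^2 - c)/(2*c^2 + 16*c + 14)
(2) = (y + 6)/(y - 8)
(3) = (b + 3)/(b + 6)
(4) = (t^2 + 2*t - 35)/(t^2 + 7*t + 10)
(5) = (2*u^2 + 8*u + 6)/(2*u - 3)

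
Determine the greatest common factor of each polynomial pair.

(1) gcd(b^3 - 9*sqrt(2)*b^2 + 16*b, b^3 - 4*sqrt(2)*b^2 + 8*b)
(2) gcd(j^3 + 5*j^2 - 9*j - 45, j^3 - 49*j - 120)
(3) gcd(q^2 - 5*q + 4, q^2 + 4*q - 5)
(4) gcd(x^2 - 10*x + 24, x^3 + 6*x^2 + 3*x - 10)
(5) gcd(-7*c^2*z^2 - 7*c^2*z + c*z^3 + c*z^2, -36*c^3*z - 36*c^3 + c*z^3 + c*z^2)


(1) = gcd(b*(b - 8*sqrt(2))*(b - sqrt(2)), b*(b - 2*sqrt(2))^2) = b
(2) = gcd((j - 3)*(j + 3)*(j + 5), (j - 8)*(j + 3)*(j + 5)) = j^2 + 8*j + 15
(3) = gcd((q - 4)*(q - 1), (q - 1)*(q + 5)) = q - 1
(4) = 1
(5) = gcd(z*(-7*c + z)*(c*z + c), (-6*c + z)*(6*c + z)*(c*z + c)) = c*z + c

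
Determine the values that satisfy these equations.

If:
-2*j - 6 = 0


Then:
j = -3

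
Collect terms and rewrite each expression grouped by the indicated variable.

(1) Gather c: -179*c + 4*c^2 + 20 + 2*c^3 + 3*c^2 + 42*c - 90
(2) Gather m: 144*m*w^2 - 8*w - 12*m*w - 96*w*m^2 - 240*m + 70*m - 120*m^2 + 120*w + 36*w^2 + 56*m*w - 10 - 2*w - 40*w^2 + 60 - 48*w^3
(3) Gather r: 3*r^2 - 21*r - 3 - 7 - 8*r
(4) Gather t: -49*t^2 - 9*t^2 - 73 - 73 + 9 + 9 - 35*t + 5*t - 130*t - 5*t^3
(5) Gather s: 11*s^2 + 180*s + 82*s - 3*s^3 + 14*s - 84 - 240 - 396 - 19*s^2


(1) = 2*c^3 + 7*c^2 - 137*c - 70
(2) = m^2*(-96*w - 120) + m*(144*w^2 + 44*w - 170) - 48*w^3 - 4*w^2 + 110*w + 50
(3) = 3*r^2 - 29*r - 10
(4) = -5*t^3 - 58*t^2 - 160*t - 128
(5) = -3*s^3 - 8*s^2 + 276*s - 720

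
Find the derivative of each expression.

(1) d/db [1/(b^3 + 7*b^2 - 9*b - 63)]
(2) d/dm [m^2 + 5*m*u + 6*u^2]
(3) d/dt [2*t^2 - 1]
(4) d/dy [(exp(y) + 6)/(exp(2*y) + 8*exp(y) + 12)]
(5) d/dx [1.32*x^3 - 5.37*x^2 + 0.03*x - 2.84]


(1) = (-3*b^2 - 14*b + 9)/(b^3 + 7*b^2 - 9*b - 63)^2
(2) = 2*m + 5*u
(3) = 4*t
(4) = -exp(y)/(exp(2*y) + 4*exp(y) + 4)
(5) = 3.96*x^2 - 10.74*x + 0.03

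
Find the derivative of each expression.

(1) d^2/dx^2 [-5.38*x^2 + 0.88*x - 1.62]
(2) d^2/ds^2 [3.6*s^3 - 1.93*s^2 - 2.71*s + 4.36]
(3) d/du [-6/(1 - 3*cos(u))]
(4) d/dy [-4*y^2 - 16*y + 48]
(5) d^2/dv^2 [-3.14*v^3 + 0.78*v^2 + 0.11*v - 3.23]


(1) = -10.7600000000000
(2) = 21.6*s - 3.86
(3) = 18*sin(u)/(3*cos(u) - 1)^2
(4) = -8*y - 16
(5) = 1.56 - 18.84*v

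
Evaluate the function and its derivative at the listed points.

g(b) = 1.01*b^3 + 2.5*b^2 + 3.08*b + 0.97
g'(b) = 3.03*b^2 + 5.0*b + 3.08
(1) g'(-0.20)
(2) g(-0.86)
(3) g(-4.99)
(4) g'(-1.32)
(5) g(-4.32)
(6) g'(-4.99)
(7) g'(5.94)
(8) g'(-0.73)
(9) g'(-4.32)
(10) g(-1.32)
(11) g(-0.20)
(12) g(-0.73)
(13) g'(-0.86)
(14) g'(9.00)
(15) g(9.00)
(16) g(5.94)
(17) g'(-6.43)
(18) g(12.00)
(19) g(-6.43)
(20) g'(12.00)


(1) = 2.20
(2) = -0.47
(3) = -77.64
(4) = 1.76
(5) = -47.11
(6) = 53.58
(7) = 139.69
(8) = 1.04
(9) = 38.03
(10) = -1.06
(11) = 0.45
(12) = -0.34
(13) = 1.02
(14) = 293.51
(15) = 967.48
(16) = 319.15
(17) = 96.21
(18) = 2143.21
(19) = -183.98
(20) = 499.40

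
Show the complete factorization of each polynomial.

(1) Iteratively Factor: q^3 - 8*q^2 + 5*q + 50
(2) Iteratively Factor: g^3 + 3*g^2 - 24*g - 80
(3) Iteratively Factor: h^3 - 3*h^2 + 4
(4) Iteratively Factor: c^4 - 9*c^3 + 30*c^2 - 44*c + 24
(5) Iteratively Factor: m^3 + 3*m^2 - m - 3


(1) = (q - 5)*(q^2 - 3*q - 10) = (q - 5)^2*(q + 2)
(2) = (g + 4)*(g^2 - g - 20) = (g - 5)*(g + 4)*(g + 4)
(3) = (h - 2)*(h^2 - h - 2) = (h - 2)^2*(h + 1)
(4) = (c - 2)*(c^3 - 7*c^2 + 16*c - 12) = (c - 2)^2*(c^2 - 5*c + 6) = (c - 2)^3*(c - 3)
(5) = (m + 3)*(m^2 - 1) = (m + 1)*(m + 3)*(m - 1)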